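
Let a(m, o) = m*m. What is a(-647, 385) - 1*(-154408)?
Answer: 573017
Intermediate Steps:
a(m, o) = m²
a(-647, 385) - 1*(-154408) = (-647)² - 1*(-154408) = 418609 + 154408 = 573017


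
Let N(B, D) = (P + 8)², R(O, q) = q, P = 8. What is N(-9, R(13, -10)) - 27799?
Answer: -27543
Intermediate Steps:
N(B, D) = 256 (N(B, D) = (8 + 8)² = 16² = 256)
N(-9, R(13, -10)) - 27799 = 256 - 27799 = -27543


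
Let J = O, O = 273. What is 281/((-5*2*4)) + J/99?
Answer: -5633/1320 ≈ -4.2674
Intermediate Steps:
J = 273
281/((-5*2*4)) + J/99 = 281/((-5*2*4)) + 273/99 = 281/((-10*4)) + 273*(1/99) = 281/(-40) + 91/33 = 281*(-1/40) + 91/33 = -281/40 + 91/33 = -5633/1320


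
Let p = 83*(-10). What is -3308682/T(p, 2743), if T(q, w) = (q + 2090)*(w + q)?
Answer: -551447/401730 ≈ -1.3727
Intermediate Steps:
p = -830
T(q, w) = (2090 + q)*(q + w)
-3308682/T(p, 2743) = -3308682/((-830)² + 2090*(-830) + 2090*2743 - 830*2743) = -3308682/(688900 - 1734700 + 5732870 - 2276690) = -3308682/2410380 = -3308682*1/2410380 = -551447/401730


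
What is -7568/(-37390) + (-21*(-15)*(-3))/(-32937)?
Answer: 47433461/205252405 ≈ 0.23110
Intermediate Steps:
-7568/(-37390) + (-21*(-15)*(-3))/(-32937) = -7568*(-1/37390) + (315*(-3))*(-1/32937) = 3784/18695 - 945*(-1/32937) = 3784/18695 + 315/10979 = 47433461/205252405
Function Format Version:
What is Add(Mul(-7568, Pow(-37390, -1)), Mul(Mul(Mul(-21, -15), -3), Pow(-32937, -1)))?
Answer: Rational(47433461, 205252405) ≈ 0.23110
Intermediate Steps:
Add(Mul(-7568, Pow(-37390, -1)), Mul(Mul(Mul(-21, -15), -3), Pow(-32937, -1))) = Add(Mul(-7568, Rational(-1, 37390)), Mul(Mul(315, -3), Rational(-1, 32937))) = Add(Rational(3784, 18695), Mul(-945, Rational(-1, 32937))) = Add(Rational(3784, 18695), Rational(315, 10979)) = Rational(47433461, 205252405)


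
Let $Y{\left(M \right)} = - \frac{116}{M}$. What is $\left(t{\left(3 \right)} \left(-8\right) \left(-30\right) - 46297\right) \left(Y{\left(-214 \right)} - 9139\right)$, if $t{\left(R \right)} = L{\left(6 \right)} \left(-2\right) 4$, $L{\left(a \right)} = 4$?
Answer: $\frac{52779520255}{107} \approx 4.9327 \cdot 10^{8}$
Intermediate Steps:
$t{\left(R \right)} = -32$ ($t{\left(R \right)} = 4 \left(-2\right) 4 = \left(-8\right) 4 = -32$)
$\left(t{\left(3 \right)} \left(-8\right) \left(-30\right) - 46297\right) \left(Y{\left(-214 \right)} - 9139\right) = \left(\left(-32\right) \left(-8\right) \left(-30\right) - 46297\right) \left(- \frac{116}{-214} - 9139\right) = \left(256 \left(-30\right) - 46297\right) \left(\left(-116\right) \left(- \frac{1}{214}\right) - 9139\right) = \left(-7680 - 46297\right) \left(\frac{58}{107} - 9139\right) = \left(-53977\right) \left(- \frac{977815}{107}\right) = \frac{52779520255}{107}$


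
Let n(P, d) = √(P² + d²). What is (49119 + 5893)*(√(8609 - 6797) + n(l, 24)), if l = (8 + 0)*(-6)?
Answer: 110024*√453 + 1320288*√5 ≈ 5.2940e+6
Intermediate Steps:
l = -48 (l = 8*(-6) = -48)
(49119 + 5893)*(√(8609 - 6797) + n(l, 24)) = (49119 + 5893)*(√(8609 - 6797) + √((-48)² + 24²)) = 55012*(√1812 + √(2304 + 576)) = 55012*(2*√453 + √2880) = 55012*(2*√453 + 24*√5) = 110024*√453 + 1320288*√5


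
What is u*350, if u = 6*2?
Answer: 4200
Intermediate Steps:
u = 12
u*350 = 12*350 = 4200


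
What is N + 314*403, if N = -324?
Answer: 126218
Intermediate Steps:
N + 314*403 = -324 + 314*403 = -324 + 126542 = 126218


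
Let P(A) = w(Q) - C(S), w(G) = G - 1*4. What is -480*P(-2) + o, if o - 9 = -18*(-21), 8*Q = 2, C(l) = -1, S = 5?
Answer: 1707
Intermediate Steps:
Q = 1/4 (Q = (1/8)*2 = 1/4 ≈ 0.25000)
w(G) = -4 + G (w(G) = G - 4 = -4 + G)
P(A) = -11/4 (P(A) = (-4 + 1/4) - 1*(-1) = -15/4 + 1 = -11/4)
o = 387 (o = 9 - 18*(-21) = 9 + 378 = 387)
-480*P(-2) + o = -480*(-11/4) + 387 = 1320 + 387 = 1707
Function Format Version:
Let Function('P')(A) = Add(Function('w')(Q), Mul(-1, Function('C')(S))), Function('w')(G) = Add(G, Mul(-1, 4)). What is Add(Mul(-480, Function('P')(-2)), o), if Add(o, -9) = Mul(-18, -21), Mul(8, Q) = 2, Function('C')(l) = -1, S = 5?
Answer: 1707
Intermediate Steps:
Q = Rational(1, 4) (Q = Mul(Rational(1, 8), 2) = Rational(1, 4) ≈ 0.25000)
Function('w')(G) = Add(-4, G) (Function('w')(G) = Add(G, -4) = Add(-4, G))
Function('P')(A) = Rational(-11, 4) (Function('P')(A) = Add(Add(-4, Rational(1, 4)), Mul(-1, -1)) = Add(Rational(-15, 4), 1) = Rational(-11, 4))
o = 387 (o = Add(9, Mul(-18, -21)) = Add(9, 378) = 387)
Add(Mul(-480, Function('P')(-2)), o) = Add(Mul(-480, Rational(-11, 4)), 387) = Add(1320, 387) = 1707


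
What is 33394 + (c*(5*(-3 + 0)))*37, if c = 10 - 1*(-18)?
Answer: 17854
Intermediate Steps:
c = 28 (c = 10 + 18 = 28)
33394 + (c*(5*(-3 + 0)))*37 = 33394 + (28*(5*(-3 + 0)))*37 = 33394 + (28*(5*(-3)))*37 = 33394 + (28*(-15))*37 = 33394 - 420*37 = 33394 - 15540 = 17854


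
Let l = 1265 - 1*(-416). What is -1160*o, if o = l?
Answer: -1949960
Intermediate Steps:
l = 1681 (l = 1265 + 416 = 1681)
o = 1681
-1160*o = -1160*1681 = -1949960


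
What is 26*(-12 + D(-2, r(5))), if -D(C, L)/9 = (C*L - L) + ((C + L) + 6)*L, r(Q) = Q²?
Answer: -152412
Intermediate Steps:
D(C, L) = 9*L - 9*C*L - 9*L*(6 + C + L) (D(C, L) = -9*((C*L - L) + ((C + L) + 6)*L) = -9*((-L + C*L) + (6 + C + L)*L) = -9*((-L + C*L) + L*(6 + C + L)) = -9*(-L + C*L + L*(6 + C + L)) = 9*L - 9*C*L - 9*L*(6 + C + L))
26*(-12 + D(-2, r(5))) = 26*(-12 - 9*5²*(5 + 5² + 2*(-2))) = 26*(-12 - 9*25*(5 + 25 - 4)) = 26*(-12 - 9*25*26) = 26*(-12 - 5850) = 26*(-5862) = -152412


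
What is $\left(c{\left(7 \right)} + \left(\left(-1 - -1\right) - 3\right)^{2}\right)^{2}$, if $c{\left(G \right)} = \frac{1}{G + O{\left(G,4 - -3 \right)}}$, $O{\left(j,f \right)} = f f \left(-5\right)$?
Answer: $\frac{4583881}{56644} \approx 80.924$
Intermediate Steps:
$O{\left(j,f \right)} = - 5 f^{2}$ ($O{\left(j,f \right)} = f^{2} \left(-5\right) = - 5 f^{2}$)
$c{\left(G \right)} = \frac{1}{-245 + G}$ ($c{\left(G \right)} = \frac{1}{G - 5 \left(4 - -3\right)^{2}} = \frac{1}{G - 5 \left(4 + 3\right)^{2}} = \frac{1}{G - 5 \cdot 7^{2}} = \frac{1}{G - 245} = \frac{1}{-245 + G}$)
$\left(c{\left(7 \right)} + \left(\left(-1 - -1\right) - 3\right)^{2}\right)^{2} = \left(\frac{1}{-245 + 7} + \left(\left(-1 - -1\right) - 3\right)^{2}\right)^{2} = \left(\frac{1}{-238} + \left(\left(-1 + 1\right) - 3\right)^{2}\right)^{2} = \left(- \frac{1}{238} + \left(0 - 3\right)^{2}\right)^{2} = \left(- \frac{1}{238} + \left(-3\right)^{2}\right)^{2} = \left(- \frac{1}{238} + 9\right)^{2} = \left(\frac{2141}{238}\right)^{2} = \frac{4583881}{56644}$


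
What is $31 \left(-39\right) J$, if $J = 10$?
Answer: $-12090$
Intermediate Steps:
$31 \left(-39\right) J = 31 \left(-39\right) 10 = \left(-1209\right) 10 = -12090$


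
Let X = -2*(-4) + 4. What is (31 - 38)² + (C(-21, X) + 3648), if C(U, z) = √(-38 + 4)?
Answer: 3697 + I*√34 ≈ 3697.0 + 5.831*I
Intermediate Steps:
X = 12 (X = 8 + 4 = 12)
C(U, z) = I*√34 (C(U, z) = √(-34) = I*√34)
(31 - 38)² + (C(-21, X) + 3648) = (31 - 38)² + (I*√34 + 3648) = (-7)² + (3648 + I*√34) = 49 + (3648 + I*√34) = 3697 + I*√34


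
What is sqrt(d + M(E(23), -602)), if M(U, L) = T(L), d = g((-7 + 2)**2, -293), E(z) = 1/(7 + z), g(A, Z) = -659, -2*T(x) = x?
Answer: I*sqrt(358) ≈ 18.921*I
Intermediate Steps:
T(x) = -x/2
d = -659
M(U, L) = -L/2
sqrt(d + M(E(23), -602)) = sqrt(-659 - 1/2*(-602)) = sqrt(-659 + 301) = sqrt(-358) = I*sqrt(358)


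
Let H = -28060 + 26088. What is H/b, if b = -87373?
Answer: 1972/87373 ≈ 0.022570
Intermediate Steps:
H = -1972
H/b = -1972/(-87373) = -1972*(-1/87373) = 1972/87373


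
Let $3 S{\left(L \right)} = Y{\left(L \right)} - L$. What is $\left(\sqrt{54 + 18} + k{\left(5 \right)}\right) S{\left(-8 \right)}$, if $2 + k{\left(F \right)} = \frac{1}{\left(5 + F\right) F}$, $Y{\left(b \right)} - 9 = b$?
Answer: $- \frac{297}{50} + 18 \sqrt{2} \approx 19.516$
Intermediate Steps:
$Y{\left(b \right)} = 9 + b$
$S{\left(L \right)} = 3$ ($S{\left(L \right)} = \frac{\left(9 + L\right) - L}{3} = \frac{1}{3} \cdot 9 = 3$)
$k{\left(F \right)} = -2 + \frac{1}{F \left(5 + F\right)}$ ($k{\left(F \right)} = -2 + \frac{1}{\left(5 + F\right) F} = -2 + \frac{1}{F \left(5 + F\right)}$)
$\left(\sqrt{54 + 18} + k{\left(5 \right)}\right) S{\left(-8 \right)} = \left(\sqrt{54 + 18} + \frac{1 - 50 - 2 \cdot 5^{2}}{5 \left(5 + 5\right)}\right) 3 = \left(\sqrt{72} + \frac{1 - 50 - 50}{5 \cdot 10}\right) 3 = \left(6 \sqrt{2} + \frac{1}{5} \cdot \frac{1}{10} \left(1 - 50 - 50\right)\right) 3 = \left(6 \sqrt{2} + \frac{1}{5} \cdot \frac{1}{10} \left(-99\right)\right) 3 = \left(6 \sqrt{2} - \frac{99}{50}\right) 3 = \left(- \frac{99}{50} + 6 \sqrt{2}\right) 3 = - \frac{297}{50} + 18 \sqrt{2}$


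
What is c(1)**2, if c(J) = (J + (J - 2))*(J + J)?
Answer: 0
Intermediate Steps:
c(J) = 2*J*(-2 + 2*J) (c(J) = (J + (-2 + J))*(2*J) = (-2 + 2*J)*(2*J) = 2*J*(-2 + 2*J))
c(1)**2 = (4*1*(-1 + 1))**2 = (4*1*0)**2 = 0**2 = 0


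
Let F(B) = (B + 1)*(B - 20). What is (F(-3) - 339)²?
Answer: 85849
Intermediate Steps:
F(B) = (1 + B)*(-20 + B)
(F(-3) - 339)² = ((-20 + (-3)² - 19*(-3)) - 339)² = ((-20 + 9 + 57) - 339)² = (46 - 339)² = (-293)² = 85849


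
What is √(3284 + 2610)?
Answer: √5894 ≈ 76.772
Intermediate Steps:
√(3284 + 2610) = √5894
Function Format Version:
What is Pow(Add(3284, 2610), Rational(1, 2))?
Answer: Pow(5894, Rational(1, 2)) ≈ 76.772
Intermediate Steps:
Pow(Add(3284, 2610), Rational(1, 2)) = Pow(5894, Rational(1, 2))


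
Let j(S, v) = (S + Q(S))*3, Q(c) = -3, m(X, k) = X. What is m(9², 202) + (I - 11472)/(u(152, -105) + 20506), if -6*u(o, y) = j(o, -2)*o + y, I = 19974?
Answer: 502441/6133 ≈ 81.924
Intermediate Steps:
j(S, v) = -9 + 3*S (j(S, v) = (S - 3)*3 = (-3 + S)*3 = -9 + 3*S)
u(o, y) = -y/6 - o*(-9 + 3*o)/6 (u(o, y) = -((-9 + 3*o)*o + y)/6 = -(o*(-9 + 3*o) + y)/6 = -(y + o*(-9 + 3*o))/6 = -y/6 - o*(-9 + 3*o)/6)
m(9², 202) + (I - 11472)/(u(152, -105) + 20506) = 9² + (19974 - 11472)/((-⅙*(-105) - ½*152*(-3 + 152)) + 20506) = 81 + 8502/((35/2 - ½*152*149) + 20506) = 81 + 8502/((35/2 - 11324) + 20506) = 81 + 8502/(-22613/2 + 20506) = 81 + 8502/(18399/2) = 81 + 8502*(2/18399) = 81 + 5668/6133 = 502441/6133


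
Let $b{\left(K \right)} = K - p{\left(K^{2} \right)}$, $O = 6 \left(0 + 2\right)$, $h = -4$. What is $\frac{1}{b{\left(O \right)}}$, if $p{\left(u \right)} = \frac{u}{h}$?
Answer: $\frac{1}{48} \approx 0.020833$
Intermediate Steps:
$p{\left(u \right)} = - \frac{u}{4}$ ($p{\left(u \right)} = \frac{u}{-4} = u \left(- \frac{1}{4}\right) = - \frac{u}{4}$)
$O = 12$ ($O = 6 \cdot 2 = 12$)
$b{\left(K \right)} = K + \frac{K^{2}}{4}$ ($b{\left(K \right)} = K - - \frac{K^{2}}{4} = K + \frac{K^{2}}{4}$)
$\frac{1}{b{\left(O \right)}} = \frac{1}{\frac{1}{4} \cdot 12 \left(4 + 12\right)} = \frac{1}{\frac{1}{4} \cdot 12 \cdot 16} = \frac{1}{48}$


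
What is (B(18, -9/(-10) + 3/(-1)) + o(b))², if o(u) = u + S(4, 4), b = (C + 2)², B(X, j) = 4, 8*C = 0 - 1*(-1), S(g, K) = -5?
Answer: 50625/4096 ≈ 12.360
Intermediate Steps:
C = ⅛ (C = (0 - 1*(-1))/8 = (0 + 1)/8 = (⅛)*1 = ⅛ ≈ 0.12500)
b = 289/64 (b = (⅛ + 2)² = (17/8)² = 289/64 ≈ 4.5156)
o(u) = -5 + u (o(u) = u - 5 = -5 + u)
(B(18, -9/(-10) + 3/(-1)) + o(b))² = (4 + (-5 + 289/64))² = (4 - 31/64)² = (225/64)² = 50625/4096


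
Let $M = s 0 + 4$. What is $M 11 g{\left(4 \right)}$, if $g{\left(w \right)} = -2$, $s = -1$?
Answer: $-88$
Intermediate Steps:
$M = 4$ ($M = \left(-1\right) 0 + 4 = 0 + 4 = 4$)
$M 11 g{\left(4 \right)} = 4 \cdot 11 \left(-2\right) = 44 \left(-2\right) = -88$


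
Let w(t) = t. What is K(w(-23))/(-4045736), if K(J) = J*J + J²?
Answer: -529/2022868 ≈ -0.00026151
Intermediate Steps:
K(J) = 2*J² (K(J) = J² + J² = 2*J²)
K(w(-23))/(-4045736) = (2*(-23)²)/(-4045736) = (2*529)*(-1/4045736) = 1058*(-1/4045736) = -529/2022868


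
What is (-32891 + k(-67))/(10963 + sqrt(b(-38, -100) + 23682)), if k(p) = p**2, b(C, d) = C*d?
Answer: -311371126/120159887 + 28402*sqrt(27482)/120159887 ≈ -2.5521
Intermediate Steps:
(-32891 + k(-67))/(10963 + sqrt(b(-38, -100) + 23682)) = (-32891 + (-67)**2)/(10963 + sqrt(-38*(-100) + 23682)) = (-32891 + 4489)/(10963 + sqrt(3800 + 23682)) = -28402/(10963 + sqrt(27482))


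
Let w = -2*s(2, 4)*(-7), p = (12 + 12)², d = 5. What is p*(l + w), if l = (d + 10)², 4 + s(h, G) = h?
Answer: 113472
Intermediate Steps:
s(h, G) = -4 + h
p = 576 (p = 24² = 576)
w = -28 (w = -2*(-4 + 2)*(-7) = -2*(-2)*(-7) = 4*(-7) = -28)
l = 225 (l = (5 + 10)² = 15² = 225)
p*(l + w) = 576*(225 - 28) = 576*197 = 113472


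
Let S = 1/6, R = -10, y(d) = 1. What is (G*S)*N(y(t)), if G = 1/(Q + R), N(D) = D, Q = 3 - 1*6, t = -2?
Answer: -1/78 ≈ -0.012821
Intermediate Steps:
Q = -3 (Q = 3 - 6 = -3)
S = 1/6 ≈ 0.16667
G = -1/13 (G = 1/(-3 - 10) = 1/(-13) = -1/13 ≈ -0.076923)
(G*S)*N(y(t)) = -1/13*1/6*1 = -1/78*1 = -1/78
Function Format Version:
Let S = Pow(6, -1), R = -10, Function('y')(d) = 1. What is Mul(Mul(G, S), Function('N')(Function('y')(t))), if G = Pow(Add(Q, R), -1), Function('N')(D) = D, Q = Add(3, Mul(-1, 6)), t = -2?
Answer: Rational(-1, 78) ≈ -0.012821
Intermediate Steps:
Q = -3 (Q = Add(3, -6) = -3)
S = Rational(1, 6) ≈ 0.16667
G = Rational(-1, 13) (G = Pow(Add(-3, -10), -1) = Pow(-13, -1) = Rational(-1, 13) ≈ -0.076923)
Mul(Mul(G, S), Function('N')(Function('y')(t))) = Mul(Mul(Rational(-1, 13), Rational(1, 6)), 1) = Mul(Rational(-1, 78), 1) = Rational(-1, 78)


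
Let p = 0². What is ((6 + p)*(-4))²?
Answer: 576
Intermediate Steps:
p = 0
((6 + p)*(-4))² = ((6 + 0)*(-4))² = (6*(-4))² = (-24)² = 576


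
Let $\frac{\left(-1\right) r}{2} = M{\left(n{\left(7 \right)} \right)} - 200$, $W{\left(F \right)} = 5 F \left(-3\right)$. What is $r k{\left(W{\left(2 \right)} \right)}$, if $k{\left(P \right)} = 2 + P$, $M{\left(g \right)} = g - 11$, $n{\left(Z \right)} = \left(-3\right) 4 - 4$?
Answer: $-12712$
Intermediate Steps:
$W{\left(F \right)} = - 15 F$
$n{\left(Z \right)} = -16$ ($n{\left(Z \right)} = -12 - 4 = -16$)
$M{\left(g \right)} = -11 + g$
$r = 454$ ($r = - 2 \left(\left(-11 - 16\right) - 200\right) = - 2 \left(-27 - 200\right) = \left(-2\right) \left(-227\right) = 454$)
$r k{\left(W{\left(2 \right)} \right)} = 454 \left(2 - 30\right) = 454 \left(-28\right) = -12712$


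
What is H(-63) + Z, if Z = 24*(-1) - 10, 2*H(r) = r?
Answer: -131/2 ≈ -65.500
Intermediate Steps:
H(r) = r/2
Z = -34 (Z = -24 - 10 = -34)
H(-63) + Z = (½)*(-63) - 34 = -63/2 - 34 = -131/2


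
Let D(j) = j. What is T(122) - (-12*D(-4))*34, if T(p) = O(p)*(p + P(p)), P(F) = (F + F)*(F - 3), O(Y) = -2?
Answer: -59948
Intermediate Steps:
P(F) = 2*F*(-3 + F) (P(F) = (2*F)*(-3 + F) = 2*F*(-3 + F))
T(p) = -2*p - 4*p*(-3 + p) (T(p) = -2*(p + 2*p*(-3 + p)) = -2*p - 4*p*(-3 + p))
T(122) - (-12*D(-4))*34 = 2*122*(5 - 2*122) - (-12*(-4))*34 = 2*122*(5 - 244) - 48*34 = 2*122*(-239) - 1*1632 = -58316 - 1632 = -59948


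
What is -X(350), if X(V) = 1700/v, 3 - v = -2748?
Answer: -1700/2751 ≈ -0.61796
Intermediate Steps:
v = 2751 (v = 3 - 1*(-2748) = 3 + 2748 = 2751)
X(V) = 1700/2751
-X(350) = -1*1700/2751 = -1700/2751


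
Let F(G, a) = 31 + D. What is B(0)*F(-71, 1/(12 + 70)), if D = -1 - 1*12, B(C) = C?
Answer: 0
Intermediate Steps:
D = -13 (D = -1 - 12 = -13)
F(G, a) = 18 (F(G, a) = 31 - 13 = 18)
B(0)*F(-71, 1/(12 + 70)) = 0*18 = 0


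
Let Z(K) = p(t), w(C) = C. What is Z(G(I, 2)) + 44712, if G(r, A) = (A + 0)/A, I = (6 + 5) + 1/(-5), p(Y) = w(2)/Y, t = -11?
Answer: 491830/11 ≈ 44712.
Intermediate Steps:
p(Y) = 2/Y
I = 54/5 (I = 11 - ⅕ = 54/5 ≈ 10.800)
G(r, A) = 1 (G(r, A) = A/A = 1)
Z(K) = -2/11 (Z(K) = 2/(-11) = 2*(-1/11) = -2/11)
Z(G(I, 2)) + 44712 = -2/11 + 44712 = 491830/11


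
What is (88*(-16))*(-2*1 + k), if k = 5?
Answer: -4224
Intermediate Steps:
(88*(-16))*(-2*1 + k) = (88*(-16))*(-2*1 + 5) = -1408*(-2 + 5) = -1408*3 = -4224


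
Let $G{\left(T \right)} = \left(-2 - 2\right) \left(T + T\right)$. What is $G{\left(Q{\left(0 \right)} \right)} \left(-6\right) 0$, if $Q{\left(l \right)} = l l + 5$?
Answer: $0$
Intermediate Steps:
$Q{\left(l \right)} = 5 + l^{2}$ ($Q{\left(l \right)} = l^{2} + 5 = 5 + l^{2}$)
$G{\left(T \right)} = - 8 T$ ($G{\left(T \right)} = - 4 \cdot 2 T = - 8 T$)
$G{\left(Q{\left(0 \right)} \right)} \left(-6\right) 0 = - 8 \left(5 + 0^{2}\right) \left(-6\right) 0 = - 8 \left(5 + 0\right) \left(-6\right) 0 = \left(-8\right) 5 \left(-6\right) 0 = \left(-40\right) \left(-6\right) 0 = 240 \cdot 0 = 0$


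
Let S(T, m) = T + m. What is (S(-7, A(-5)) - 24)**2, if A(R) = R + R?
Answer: 1681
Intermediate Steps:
A(R) = 2*R
(S(-7, A(-5)) - 24)**2 = ((-7 + 2*(-5)) - 24)**2 = ((-7 - 10) - 24)**2 = (-17 - 24)**2 = (-41)**2 = 1681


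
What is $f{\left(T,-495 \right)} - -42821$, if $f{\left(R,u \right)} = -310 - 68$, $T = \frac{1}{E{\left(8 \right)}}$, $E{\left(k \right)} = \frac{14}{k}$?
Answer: $42443$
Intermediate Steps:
$T = \frac{4}{7}$ ($T = \frac{1}{14 \cdot \frac{1}{8}} = \frac{1}{\frac{7}{4}} = \frac{4}{7} \approx 0.57143$)
$f{\left(R,u \right)} = -378$
$f{\left(T,-495 \right)} - -42821 = -378 - -42821 = -378 + 42821 = 42443$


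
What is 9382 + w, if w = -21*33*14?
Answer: -320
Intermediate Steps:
w = -9702 (w = -693*14 = -9702)
9382 + w = 9382 - 9702 = -320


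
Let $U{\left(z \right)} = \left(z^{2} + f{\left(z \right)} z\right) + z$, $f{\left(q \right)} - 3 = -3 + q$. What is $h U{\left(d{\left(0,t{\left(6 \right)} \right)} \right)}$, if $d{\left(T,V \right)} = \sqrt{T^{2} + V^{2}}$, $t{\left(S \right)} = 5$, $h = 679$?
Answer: $37345$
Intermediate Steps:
$f{\left(q \right)} = q$ ($f{\left(q \right)} = 3 + \left(-3 + q\right) = q$)
$U{\left(z \right)} = z + 2 z^{2}$ ($U{\left(z \right)} = \left(z^{2} + z z\right) + z = \left(z^{2} + z^{2}\right) + z = 2 z^{2} + z = z + 2 z^{2}$)
$h U{\left(d{\left(0,t{\left(6 \right)} \right)} \right)} = 679 \sqrt{0^{2} + 5^{2}} \left(1 + 2 \sqrt{0^{2} + 5^{2}}\right) = 679 \sqrt{0 + 25} \left(1 + 2 \sqrt{0 + 25}\right) = 679 \sqrt{25} \left(1 + 2 \sqrt{25}\right) = 679 \cdot 5 \left(1 + 2 \cdot 5\right) = 679 \cdot 5 \left(1 + 10\right) = 679 \cdot 5 \cdot 11 = 679 \cdot 55 = 37345$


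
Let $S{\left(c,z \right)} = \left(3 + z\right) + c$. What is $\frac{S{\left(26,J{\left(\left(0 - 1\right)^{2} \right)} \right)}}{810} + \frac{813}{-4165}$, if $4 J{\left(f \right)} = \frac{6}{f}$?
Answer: $- \frac{212599}{1349460} \approx -0.15754$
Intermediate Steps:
$J{\left(f \right)} = \frac{3}{2 f}$ ($J{\left(f \right)} = \frac{6 \frac{1}{f}}{4} = \frac{3}{2 f}$)
$S{\left(c,z \right)} = 3 + c + z$
$\frac{S{\left(26,J{\left(\left(0 - 1\right)^{2} \right)} \right)}}{810} + \frac{813}{-4165} = \frac{3 + 26 + \frac{3}{2 \left(0 - 1\right)^{2}}}{810} + \frac{813}{-4165} = \left(3 + 26 + \frac{3}{2 \left(-1\right)^{2}}\right) \frac{1}{810} + 813 \left(- \frac{1}{4165}\right) = \left(3 + 26 + \frac{3}{2 \cdot 1}\right) \frac{1}{810} - \frac{813}{4165} = \left(3 + 26 + \frac{3}{2} \cdot 1\right) \frac{1}{810} - \frac{813}{4165} = \left(3 + 26 + \frac{3}{2}\right) \frac{1}{810} - \frac{813}{4165} = \frac{61}{2} \cdot \frac{1}{810} - \frac{813}{4165} = \frac{61}{1620} - \frac{813}{4165} = - \frac{212599}{1349460}$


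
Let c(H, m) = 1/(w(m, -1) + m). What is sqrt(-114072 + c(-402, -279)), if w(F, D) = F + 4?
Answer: I*sqrt(35010522506)/554 ≈ 337.75*I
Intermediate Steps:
w(F, D) = 4 + F
c(H, m) = 1/(4 + 2*m) (c(H, m) = 1/((4 + m) + m) = 1/(4 + 2*m))
sqrt(-114072 + c(-402, -279)) = sqrt(-114072 + 1/(2*(2 - 279))) = sqrt(-114072 + (1/2)/(-277)) = sqrt(-114072 + (1/2)*(-1/277)) = sqrt(-114072 - 1/554) = sqrt(-63195889/554) = I*sqrt(35010522506)/554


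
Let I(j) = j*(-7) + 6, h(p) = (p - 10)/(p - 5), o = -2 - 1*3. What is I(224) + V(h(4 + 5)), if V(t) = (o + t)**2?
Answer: -24551/16 ≈ -1534.4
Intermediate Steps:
o = -5 (o = -2 - 3 = -5)
h(p) = (-10 + p)/(-5 + p)
V(t) = (-5 + t)**2
I(j) = 6 - 7*j (I(j) = -7*j + 6 = 6 - 7*j)
I(224) + V(h(4 + 5)) = (6 - 7*224) + (-5 + (-10 + (4 + 5))/(-5 + (4 + 5)))**2 = (6 - 1568) + (-5 + (-10 + 9)/(-5 + 9))**2 = -1562 + (-5 - 1/4)**2 = -1562 + (-21/4)**2 = -1562 + 441/16 = -24551/16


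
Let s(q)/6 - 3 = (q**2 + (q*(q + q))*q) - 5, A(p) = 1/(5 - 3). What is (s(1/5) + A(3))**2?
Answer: 7789681/62500 ≈ 124.63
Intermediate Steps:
A(p) = 1/2
s(q) = -12 + 6*q**2 + 12*q**3 (s(q) = 18 + 6*((q**2 + (q*(q + q))*q) - 5) = 18 + 6*((q**2 + (q*(2*q))*q) - 5) = 18 + 6*((q**2 + (2*q**2)*q) - 5) = 18 + 6*((q**2 + 2*q**3) - 5) = 18 + 6*(-5 + q**2 + 2*q**3) = 18 + (-30 + 6*q**2 + 12*q**3) = -12 + 6*q**2 + 12*q**3)
(s(1/5) + A(3))**2 = ((-12 + 6*(1/5)**2 + 12*(1/5)**3) + 1/2)**2 = ((-12 + 6*(1/25) + 12*(1/125)) + 1/2)**2 = ((-12 + 6/25 + 12/125) + 1/2)**2 = (-1458/125 + 1/2)**2 = (-2791/250)**2 = 7789681/62500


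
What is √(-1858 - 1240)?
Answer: I*√3098 ≈ 55.66*I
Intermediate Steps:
√(-1858 - 1240) = √(-3098) = I*√3098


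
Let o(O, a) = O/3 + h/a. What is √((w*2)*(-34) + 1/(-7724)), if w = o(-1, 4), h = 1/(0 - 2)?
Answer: √4183652463/11586 ≈ 5.5827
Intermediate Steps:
h = -½ (h = 1/(-2) = -½ ≈ -0.50000)
o(O, a) = -1/(2*a) + O/3 (o(O, a) = O/3 - 1/(2*a) = -1/(2*a) + O/3)
w = -11/24 (w = -½/4 + (⅓)*(-1) = -½*¼ - ⅓ = -⅛ - ⅓ = -11/24 ≈ -0.45833)
√((w*2)*(-34) + 1/(-7724)) = √(-11/24*2*(-34) + 1/(-7724)) = √(-11/12*(-34) - 1/7724) = √(187/6 - 1/7724) = √(722191/23172) = √4183652463/11586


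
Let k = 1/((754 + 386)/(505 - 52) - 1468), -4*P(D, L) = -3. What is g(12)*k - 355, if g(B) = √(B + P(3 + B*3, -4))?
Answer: -355 - 151*√51/442576 ≈ -355.00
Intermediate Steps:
P(D, L) = ¾ (P(D, L) = -¼*(-3) = ¾)
g(B) = √(¾ + B) (g(B) = √(B + ¾) = √(¾ + B))
k = -151/221288 (k = 1/(1140/453 - 1468) = 1/(1140*(1/453) - 1468) = 1/(380/151 - 1468) = 1/(-221288/151) = -151/221288 ≈ -0.00068237)
g(12)*k - 355 = (√(3 + 4*12)/2)*(-151/221288) - 355 = (√(3 + 48)/2)*(-151/221288) - 355 = (√51/2)*(-151/221288) - 355 = -151*√51/442576 - 355 = -355 - 151*√51/442576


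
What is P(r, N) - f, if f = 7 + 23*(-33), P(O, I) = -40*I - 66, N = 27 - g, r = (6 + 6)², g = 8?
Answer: -74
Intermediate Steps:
r = 144 (r = 12² = 144)
N = 19 (N = 27 - 1*8 = 27 - 8 = 19)
P(O, I) = -66 - 40*I
f = -752 (f = 7 - 759 = -752)
P(r, N) - f = (-66 - 40*19) - 1*(-752) = (-66 - 760) + 752 = -826 + 752 = -74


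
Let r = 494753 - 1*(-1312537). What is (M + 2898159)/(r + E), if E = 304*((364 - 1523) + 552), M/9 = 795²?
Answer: 4293192/811381 ≈ 5.2912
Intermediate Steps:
r = 1807290 (r = 494753 + 1312537 = 1807290)
M = 5688225 (M = 9*795² = 9*632025 = 5688225)
E = -184528 (E = 304*(-1159 + 552) = 304*(-607) = -184528)
(M + 2898159)/(r + E) = (5688225 + 2898159)/(1807290 - 184528) = 8586384/1622762 = 8586384*(1/1622762) = 4293192/811381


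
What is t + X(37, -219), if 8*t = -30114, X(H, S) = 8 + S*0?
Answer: -15025/4 ≈ -3756.3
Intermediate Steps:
X(H, S) = 8 (X(H, S) = 8 + 0 = 8)
t = -15057/4 (t = (⅛)*(-30114) = -15057/4 ≈ -3764.3)
t + X(37, -219) = -15057/4 + 8 = -15025/4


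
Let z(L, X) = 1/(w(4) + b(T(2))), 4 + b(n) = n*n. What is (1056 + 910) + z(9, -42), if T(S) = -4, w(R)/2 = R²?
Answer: 86505/44 ≈ 1966.0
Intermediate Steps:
w(R) = 2*R²
b(n) = -4 + n² (b(n) = -4 + n*n = -4 + n²)
z(L, X) = 1/44 (z(L, X) = 1/(2*4² + (-4 + (-4)²)) = 1/(2*16 + (-4 + 16)) = 1/(32 + 12) = 1/44)
(1056 + 910) + z(9, -42) = (1056 + 910) + 1/44 = 1966 + 1/44 = 86505/44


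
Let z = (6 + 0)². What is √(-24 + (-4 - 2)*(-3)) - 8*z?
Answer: -288 + I*√6 ≈ -288.0 + 2.4495*I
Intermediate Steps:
z = 36 (z = 6² = 36)
√(-24 + (-4 - 2)*(-3)) - 8*z = √(-24 + (-4 - 2)*(-3)) - 8*36 = √(-24 - 6*(-3)) - 288 = √(-24 + 18) - 288 = √(-6) - 288 = I*√6 - 288 = -288 + I*√6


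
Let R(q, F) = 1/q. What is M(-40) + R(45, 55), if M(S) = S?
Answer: -1799/45 ≈ -39.978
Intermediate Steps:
M(-40) + R(45, 55) = -40 + 1/45 = -1799/45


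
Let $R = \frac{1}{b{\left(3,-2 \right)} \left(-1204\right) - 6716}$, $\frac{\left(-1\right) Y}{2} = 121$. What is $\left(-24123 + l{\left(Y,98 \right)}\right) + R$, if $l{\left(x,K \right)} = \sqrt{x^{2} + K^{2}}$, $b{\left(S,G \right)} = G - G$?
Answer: $- \frac{162010069}{6716} + 2 \sqrt{17042} \approx -23862.0$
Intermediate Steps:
$Y = -242$ ($Y = \left(-2\right) 121 = -242$)
$b{\left(S,G \right)} = 0$
$R = - \frac{1}{6716}$ ($R = \frac{1}{0 \left(-1204\right) - 6716} = \frac{1}{0 - 6716} = \frac{1}{-6716} = - \frac{1}{6716} \approx -0.0001489$)
$l{\left(x,K \right)} = \sqrt{K^{2} + x^{2}}$
$\left(-24123 + l{\left(Y,98 \right)}\right) + R = \left(-24123 + \sqrt{98^{2} + \left(-242\right)^{2}}\right) - \frac{1}{6716} = \left(-24123 + \sqrt{9604 + 58564}\right) - \frac{1}{6716} = \left(-24123 + \sqrt{68168}\right) - \frac{1}{6716} = \left(-24123 + 2 \sqrt{17042}\right) - \frac{1}{6716} = - \frac{162010069}{6716} + 2 \sqrt{17042}$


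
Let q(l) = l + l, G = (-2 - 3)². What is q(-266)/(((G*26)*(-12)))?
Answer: 133/1950 ≈ 0.068205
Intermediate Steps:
G = 25 (G = (-5)² = 25)
q(l) = 2*l
q(-266)/(((G*26)*(-12))) = (2*(-266))/(((25*26)*(-12))) = -532/(650*(-12)) = -532/(-7800) = -532*(-1/7800) = 133/1950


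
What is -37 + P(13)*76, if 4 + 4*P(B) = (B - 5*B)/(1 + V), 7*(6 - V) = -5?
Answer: -6509/27 ≈ -241.07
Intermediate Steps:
V = 47/7 (V = 6 - ⅐*(-5) = 6 + 5/7 = 47/7 ≈ 6.7143)
P(B) = -1 - 7*B/54 (P(B) = -1 + ((B - 5*B)/(1 + 47/7))/4 = -1 + ((-4*B)/(54/7))/4 = -1 + (-4*B*(7/54))/4 = -1 + (-14*B/27)/4 = -1 - 7*B/54)
-37 + P(13)*76 = -37 + (-1 - 7/54*13)*76 = -37 + (-1 - 91/54)*76 = -37 - 145/54*76 = -37 - 5510/27 = -6509/27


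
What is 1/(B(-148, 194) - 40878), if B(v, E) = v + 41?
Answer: -1/40985 ≈ -2.4399e-5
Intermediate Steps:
B(v, E) = 41 + v
1/(B(-148, 194) - 40878) = 1/((41 - 148) - 40878) = 1/(-107 - 40878) = 1/(-40985) = -1/40985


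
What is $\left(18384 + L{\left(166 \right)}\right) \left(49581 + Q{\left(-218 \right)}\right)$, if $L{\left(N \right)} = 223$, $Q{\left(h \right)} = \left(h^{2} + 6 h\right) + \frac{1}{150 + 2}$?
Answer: $\frac{270939225015}{152} \approx 1.7825 \cdot 10^{9}$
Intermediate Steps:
$Q{\left(h \right)} = \frac{1}{152} + h^{2} + 6 h$ ($Q{\left(h \right)} = \left(h^{2} + 6 h\right) + \frac{1}{152} = \frac{1}{152} + h^{2} + 6 h$)
$\left(18384 + L{\left(166 \right)}\right) \left(49581 + Q{\left(-218 \right)}\right) = \left(18384 + 223\right) \left(49581 + \left(\frac{1}{152} + \left(-218\right)^{2} + 6 \left(-218\right)\right)\right) = 18607 \left(49581 + \left(\frac{1}{152} + 47524 - 1308\right)\right) = 18607 \left(49581 + \frac{7024833}{152}\right) = 18607 \cdot \frac{14561145}{152} = \frac{270939225015}{152}$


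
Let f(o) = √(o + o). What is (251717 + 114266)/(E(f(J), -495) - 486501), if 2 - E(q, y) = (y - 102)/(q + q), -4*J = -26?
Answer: -9258618902884/12307426047643 - 436983702*√13/12307426047643 ≈ -0.75241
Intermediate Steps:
J = 13/2 (J = -¼*(-26) = 13/2 ≈ 6.5000)
f(o) = √2*√o (f(o) = √(2*o) = √2*√o)
E(q, y) = 2 - (-102 + y)/(2*q) (E(q, y) = 2 - (y - 102)/(q + q) = 2 - (-102 + y)/(2*q))
(251717 + 114266)/(E(f(J), -495) - 486501) = (251717 + 114266)/((102 - 1*(-495) + 4*(√2*√(13/2)))/(2*((√2*√(13/2)))) - 486501) = 365983/((102 + 495 + 4*(√2*(√26/2)))/(2*((√2*(√26/2)))) - 486501) = 365983/((102 + 495 + 4*√13)/(2*(√13)) - 486501) = 365983/((√13/13)*(597 + 4*√13)/2 - 486501) = 365983/(√13*(597 + 4*√13)/26 - 486501) = 365983/(-486501 + √13*(597 + 4*√13)/26)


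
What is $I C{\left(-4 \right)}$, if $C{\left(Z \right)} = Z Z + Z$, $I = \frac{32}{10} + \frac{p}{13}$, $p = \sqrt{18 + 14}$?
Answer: $\frac{192}{5} + \frac{48 \sqrt{2}}{13} \approx 43.622$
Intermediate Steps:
$p = 4 \sqrt{2}$ ($p = \sqrt{32} = 4 \sqrt{2} \approx 5.6569$)
$I = \frac{16}{5} + \frac{4 \sqrt{2}}{13}$ ($I = \frac{32}{10} + \frac{4 \sqrt{2}}{13} = 32 \cdot \frac{1}{10} + 4 \sqrt{2} \cdot \frac{1}{13} = \frac{16}{5} + \frac{4 \sqrt{2}}{13} \approx 3.6351$)
$C{\left(Z \right)} = Z + Z^{2}$ ($C{\left(Z \right)} = Z^{2} + Z = Z + Z^{2}$)
$I C{\left(-4 \right)} = \left(\frac{16}{5} + \frac{4 \sqrt{2}}{13}\right) \left(- 4 \left(1 - 4\right)\right) = \left(\frac{16}{5} + \frac{4 \sqrt{2}}{13}\right) \left(\left(-4\right) \left(-3\right)\right) = \left(\frac{16}{5} + \frac{4 \sqrt{2}}{13}\right) 12 = \frac{192}{5} + \frac{48 \sqrt{2}}{13}$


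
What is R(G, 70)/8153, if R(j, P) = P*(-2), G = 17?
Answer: -140/8153 ≈ -0.017172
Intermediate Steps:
R(j, P) = -2*P
R(G, 70)/8153 = -2*70/8153 = -140*1/8153 = -140/8153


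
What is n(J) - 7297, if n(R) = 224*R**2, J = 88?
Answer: 1727359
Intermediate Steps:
n(J) - 7297 = 224*88**2 - 7297 = 224*7744 - 7297 = 1734656 - 7297 = 1727359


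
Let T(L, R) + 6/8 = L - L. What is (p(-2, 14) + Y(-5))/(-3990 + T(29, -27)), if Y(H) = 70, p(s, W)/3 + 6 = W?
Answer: -376/15963 ≈ -0.023554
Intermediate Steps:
p(s, W) = -18 + 3*W
T(L, R) = -¾ (T(L, R) = -¾ + (L - L) = -¾ + 0 = -¾)
(p(-2, 14) + Y(-5))/(-3990 + T(29, -27)) = ((-18 + 3*14) + 70)/(-3990 - ¾) = ((-18 + 42) + 70)/(-15963/4) = (24 + 70)*(-4/15963) = 94*(-4/15963) = -376/15963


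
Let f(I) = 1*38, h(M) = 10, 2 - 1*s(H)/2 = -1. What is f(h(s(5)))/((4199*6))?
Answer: 1/663 ≈ 0.0015083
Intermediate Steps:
s(H) = 6 (s(H) = 4 - 2*(-1) = 4 + 2 = 6)
f(I) = 38
f(h(s(5)))/((4199*6)) = 38/((4199*6)) = 38/25194 = 38*(1/25194) = 1/663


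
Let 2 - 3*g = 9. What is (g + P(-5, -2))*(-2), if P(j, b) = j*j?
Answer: -136/3 ≈ -45.333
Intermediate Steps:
P(j, b) = j²
g = -7/3 (g = ⅔ - ⅓*9 = ⅔ - 3 = -7/3 ≈ -2.3333)
(g + P(-5, -2))*(-2) = (-7/3 + (-5)²)*(-2) = (-7/3 + 25)*(-2) = (68/3)*(-2) = -136/3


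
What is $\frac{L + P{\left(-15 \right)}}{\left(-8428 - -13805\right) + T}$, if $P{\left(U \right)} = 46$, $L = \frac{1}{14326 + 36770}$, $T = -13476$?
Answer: $- \frac{2350417}{413826504} \approx -0.0056797$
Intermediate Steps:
$L = \frac{1}{51096} \approx 1.9571 \cdot 10^{-5}$
$\frac{L + P{\left(-15 \right)}}{\left(-8428 - -13805\right) + T} = \frac{\frac{1}{51096} + 46}{\left(-8428 - -13805\right) - 13476} = \frac{2350417}{51096 \left(\left(-8428 + 13805\right) - 13476\right)} = \frac{2350417}{51096 \left(5377 - 13476\right)} = \frac{2350417}{51096 \left(-8099\right)} = \frac{2350417}{51096} \left(- \frac{1}{8099}\right) = - \frac{2350417}{413826504}$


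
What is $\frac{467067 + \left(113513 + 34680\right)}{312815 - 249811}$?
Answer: $\frac{153815}{15751} \approx 9.7654$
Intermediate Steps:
$\frac{467067 + \left(113513 + 34680\right)}{312815 - 249811} = \frac{467067 + 148193}{312815 - 249811} = \frac{615260}{63004} = 615260 \cdot \frac{1}{63004} = \frac{153815}{15751}$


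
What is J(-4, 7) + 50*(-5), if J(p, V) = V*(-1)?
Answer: -257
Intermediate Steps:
J(p, V) = -V
J(-4, 7) + 50*(-5) = -1*7 + 50*(-5) = -7 - 250 = -257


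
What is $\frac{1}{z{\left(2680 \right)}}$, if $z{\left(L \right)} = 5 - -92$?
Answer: $\frac{1}{97} \approx 0.010309$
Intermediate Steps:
$z{\left(L \right)} = 97$ ($z{\left(L \right)} = 5 + 92 = 97$)
$\frac{1}{z{\left(2680 \right)}} = \frac{1}{97}$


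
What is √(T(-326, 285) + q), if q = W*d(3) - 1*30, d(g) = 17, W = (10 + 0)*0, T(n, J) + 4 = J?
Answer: √251 ≈ 15.843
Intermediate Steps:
T(n, J) = -4 + J
W = 0 (W = 10*0 = 0)
q = -30 (q = 0*17 - 1*30 = 0 - 30 = -30)
√(T(-326, 285) + q) = √((-4 + 285) - 30) = √(281 - 30) = √251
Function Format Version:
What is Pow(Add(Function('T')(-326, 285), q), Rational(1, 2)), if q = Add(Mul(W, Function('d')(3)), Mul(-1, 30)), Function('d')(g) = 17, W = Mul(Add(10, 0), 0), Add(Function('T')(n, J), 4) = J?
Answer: Pow(251, Rational(1, 2)) ≈ 15.843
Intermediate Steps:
Function('T')(n, J) = Add(-4, J)
W = 0 (W = Mul(10, 0) = 0)
q = -30 (q = Add(Mul(0, 17), Mul(-1, 30)) = Add(0, -30) = -30)
Pow(Add(Function('T')(-326, 285), q), Rational(1, 2)) = Pow(Add(Add(-4, 285), -30), Rational(1, 2)) = Pow(Add(281, -30), Rational(1, 2)) = Pow(251, Rational(1, 2))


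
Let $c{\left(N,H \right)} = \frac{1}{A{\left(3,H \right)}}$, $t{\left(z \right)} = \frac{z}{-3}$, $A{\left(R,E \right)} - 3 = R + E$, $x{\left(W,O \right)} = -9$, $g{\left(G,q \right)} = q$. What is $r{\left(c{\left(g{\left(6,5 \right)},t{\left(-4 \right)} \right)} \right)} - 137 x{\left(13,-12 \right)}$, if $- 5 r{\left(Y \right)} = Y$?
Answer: $\frac{135627}{110} \approx 1233.0$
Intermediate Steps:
$A{\left(R,E \right)} = 3 + E + R$ ($A{\left(R,E \right)} = 3 + \left(R + E\right) = 3 + \left(E + R\right) = 3 + E + R$)
$t{\left(z \right)} = - \frac{z}{3}$ ($t{\left(z \right)} = z \left(- \frac{1}{3}\right) = - \frac{z}{3}$)
$c{\left(N,H \right)} = \frac{1}{6 + H}$ ($c{\left(N,H \right)} = \frac{1}{3 + H + 3} = \frac{1}{6 + H}$)
$r{\left(Y \right)} = - \frac{Y}{5}$
$r{\left(c{\left(g{\left(6,5 \right)},t{\left(-4 \right)} \right)} \right)} - 137 x{\left(13,-12 \right)} = - \frac{1}{5 \left(6 - - \frac{4}{3}\right)} - -1233 = - \frac{1}{5 \left(6 + \frac{4}{3}\right)} + 1233 = - \frac{1}{5 \cdot \frac{22}{3}} + 1233 = \left(- \frac{1}{5}\right) \frac{3}{22} + 1233 = - \frac{3}{110} + 1233 = \frac{135627}{110}$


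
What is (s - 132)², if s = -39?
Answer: 29241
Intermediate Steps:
(s - 132)² = (-39 - 132)² = (-171)² = 29241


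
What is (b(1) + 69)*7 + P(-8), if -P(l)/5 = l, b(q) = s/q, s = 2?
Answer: 537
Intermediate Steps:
b(q) = 2/q
P(l) = -5*l
(b(1) + 69)*7 + P(-8) = (2/1 + 69)*7 - 5*(-8) = (2*1 + 69)*7 + 40 = (2 + 69)*7 + 40 = 71*7 + 40 = 497 + 40 = 537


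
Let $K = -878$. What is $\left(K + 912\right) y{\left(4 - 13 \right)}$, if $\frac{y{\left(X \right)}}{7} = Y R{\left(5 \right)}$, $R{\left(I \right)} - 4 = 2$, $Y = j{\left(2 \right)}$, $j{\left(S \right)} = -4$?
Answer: $-5712$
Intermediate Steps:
$Y = -4$
$R{\left(I \right)} = 6$ ($R{\left(I \right)} = 4 + 2 = 6$)
$y{\left(X \right)} = -168$ ($y{\left(X \right)} = 7 \left(\left(-4\right) 6\right) = 7 \left(-24\right) = -168$)
$\left(K + 912\right) y{\left(4 - 13 \right)} = \left(-878 + 912\right) \left(-168\right) = 34 \left(-168\right) = -5712$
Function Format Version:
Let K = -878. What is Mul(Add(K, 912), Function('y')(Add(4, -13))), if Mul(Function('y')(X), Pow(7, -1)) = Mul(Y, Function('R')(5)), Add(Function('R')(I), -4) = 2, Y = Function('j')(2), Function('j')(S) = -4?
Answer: -5712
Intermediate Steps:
Y = -4
Function('R')(I) = 6 (Function('R')(I) = Add(4, 2) = 6)
Function('y')(X) = -168 (Function('y')(X) = Mul(7, Mul(-4, 6)) = Mul(7, -24) = -168)
Mul(Add(K, 912), Function('y')(Add(4, -13))) = Mul(Add(-878, 912), -168) = Mul(34, -168) = -5712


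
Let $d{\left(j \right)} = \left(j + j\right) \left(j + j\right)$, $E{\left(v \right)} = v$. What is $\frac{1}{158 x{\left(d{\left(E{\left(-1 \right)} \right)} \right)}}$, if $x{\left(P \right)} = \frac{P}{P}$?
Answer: $\frac{1}{158} \approx 0.0063291$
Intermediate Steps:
$d{\left(j \right)} = 4 j^{2}$ ($d{\left(j \right)} = 2 j 2 j = 4 j^{2}$)
$x{\left(P \right)} = 1$
$\frac{1}{158 x{\left(d{\left(E{\left(-1 \right)} \right)} \right)}} = \frac{1}{158 \cdot 1} = \frac{1}{158} \cdot 1 = \frac{1}{158}$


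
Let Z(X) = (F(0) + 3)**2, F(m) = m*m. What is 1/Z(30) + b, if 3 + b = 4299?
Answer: 38665/9 ≈ 4296.1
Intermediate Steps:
b = 4296 (b = -3 + 4299 = 4296)
F(m) = m**2
Z(X) = 9 (Z(X) = (0**2 + 3)**2 = (0 + 3)**2 = 3**2 = 9)
1/Z(30) + b = 1/9 + 4296 = 38665/9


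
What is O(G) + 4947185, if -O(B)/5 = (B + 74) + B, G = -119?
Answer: 4948005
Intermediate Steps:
O(B) = -370 - 10*B (O(B) = -5*((B + 74) + B) = -5*((74 + B) + B) = -5*(74 + 2*B) = -370 - 10*B)
O(G) + 4947185 = (-370 - 10*(-119)) + 4947185 = (-370 + 1190) + 4947185 = 820 + 4947185 = 4948005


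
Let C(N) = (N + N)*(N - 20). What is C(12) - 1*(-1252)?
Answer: 1060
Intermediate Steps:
C(N) = 2*N*(-20 + N) (C(N) = (2*N)*(-20 + N) = 2*N*(-20 + N))
C(12) - 1*(-1252) = 2*12*(-20 + 12) - 1*(-1252) = 2*12*(-8) + 1252 = -192 + 1252 = 1060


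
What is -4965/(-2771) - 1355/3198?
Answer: 12123365/8861658 ≈ 1.3681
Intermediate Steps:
-4965/(-2771) - 1355/3198 = -4965*(-1/2771) - 1355*1/3198 = 4965/2771 - 1355/3198 = 12123365/8861658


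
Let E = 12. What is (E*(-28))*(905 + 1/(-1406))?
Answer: -213768072/703 ≈ -3.0408e+5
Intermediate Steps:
(E*(-28))*(905 + 1/(-1406)) = (12*(-28))*(905 + 1/(-1406)) = -336*(905 - 1/1406) = -336*1272429/1406 = -213768072/703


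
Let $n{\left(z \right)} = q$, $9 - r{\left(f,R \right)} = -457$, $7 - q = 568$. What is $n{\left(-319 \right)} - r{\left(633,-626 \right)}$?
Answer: $-1027$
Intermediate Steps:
$q = -561$ ($q = 7 - 568 = -561$)
$r{\left(f,R \right)} = 466$ ($r{\left(f,R \right)} = 9 - -457 = 9 + 457 = 466$)
$n{\left(z \right)} = -561$
$n{\left(-319 \right)} - r{\left(633,-626 \right)} = -561 - 466 = -1027$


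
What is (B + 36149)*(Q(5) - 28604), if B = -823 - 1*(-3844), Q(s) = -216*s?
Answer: -1162722280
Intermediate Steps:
B = 3021 (B = -823 + 3844 = 3021)
(B + 36149)*(Q(5) - 28604) = (3021 + 36149)*(-216*5 - 28604) = 39170*(-1080 - 28604) = 39170*(-29684) = -1162722280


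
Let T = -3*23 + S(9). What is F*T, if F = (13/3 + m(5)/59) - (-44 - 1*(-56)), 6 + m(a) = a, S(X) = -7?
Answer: 103360/177 ≈ 583.96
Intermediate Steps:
m(a) = -6 + a
F = -1360/177 (F = (13/3 + (-6 + 5)/59) - (-44 - 1*(-56)) = (13*(1/3) - 1*1/59) - (-44 + 56) = (13/3 - 1/59) - 1*12 = 764/177 - 12 = -1360/177 ≈ -7.6836)
T = -76 (T = -3*23 - 7 = -69 - 7 = -76)
F*T = -1360/177*(-76) = 103360/177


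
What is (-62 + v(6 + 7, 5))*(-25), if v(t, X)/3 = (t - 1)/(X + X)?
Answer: 1460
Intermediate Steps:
v(t, X) = 3*(-1 + t)/(2*X) (v(t, X) = 3*((t - 1)/(X + X)) = 3*((-1 + t)/((2*X))) = 3*((-1 + t)*(1/(2*X))) = 3*((-1 + t)/(2*X)) = 3*(-1 + t)/(2*X))
(-62 + v(6 + 7, 5))*(-25) = (-62 + (3/2)*(-1 + (6 + 7))/5)*(-25) = (-62 + (3/2)*(⅕)*(-1 + 13))*(-25) = (-62 + (3/2)*(⅕)*12)*(-25) = (-62 + 18/5)*(-25) = -292/5*(-25) = 1460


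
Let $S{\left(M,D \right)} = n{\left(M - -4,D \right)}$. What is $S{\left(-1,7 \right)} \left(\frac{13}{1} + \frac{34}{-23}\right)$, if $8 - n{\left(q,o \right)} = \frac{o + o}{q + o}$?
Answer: $\frac{1749}{23} \approx 76.043$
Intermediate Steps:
$n{\left(q,o \right)} = 8 - \frac{2 o}{o + q}$ ($n{\left(q,o \right)} = 8 - \frac{o + o}{q + o} = 8 - \frac{2 o}{o + q}$)
$S{\left(M,D \right)} = \frac{2 \left(16 + 3 D + 4 M\right)}{4 + D + M}$ ($S{\left(M,D \right)} = \frac{2 \left(3 D + 4 \left(M - -4\right)\right)}{D + \left(M - -4\right)} = \frac{2 \left(3 D + 4 \left(M + 4\right)\right)}{D + \left(M + 4\right)} = \frac{2 \left(3 D + 4 \left(4 + M\right)\right)}{D + \left(4 + M\right)} = \frac{2 \left(3 D + \left(16 + 4 M\right)\right)}{4 + D + M} = \frac{2 \left(16 + 3 D + 4 M\right)}{4 + D + M}$)
$S{\left(-1,7 \right)} \left(\frac{13}{1} + \frac{34}{-23}\right) = \frac{2 \left(16 + 3 \cdot 7 + 4 \left(-1\right)\right)}{4 + 7 - 1} \left(\frac{13}{1} + \frac{34}{-23}\right) = \frac{2 \left(16 + 21 - 4\right)}{10} \left(13 \cdot 1 + 34 \left(- \frac{1}{23}\right)\right) = 2 \cdot \frac{1}{10} \cdot 33 \left(13 - \frac{34}{23}\right) = \frac{33}{5} \cdot \frac{265}{23} = \frac{1749}{23}$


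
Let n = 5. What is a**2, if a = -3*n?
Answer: 225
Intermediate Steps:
a = -15 (a = -3*5 = -15)
a**2 = (-15)**2 = 225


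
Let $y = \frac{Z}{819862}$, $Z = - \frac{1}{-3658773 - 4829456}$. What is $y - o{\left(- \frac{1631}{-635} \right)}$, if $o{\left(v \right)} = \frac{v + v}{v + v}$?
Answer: $- \frac{6959176404397}{6959176404398} \approx -1.0$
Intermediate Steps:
$Z = \frac{1}{8488229}$ ($Z = - \frac{1}{-8488229} = \left(-1\right) \left(- \frac{1}{8488229}\right) = \frac{1}{8488229} \approx 1.1781 \cdot 10^{-7}$)
$o{\left(v \right)} = 1$ ($o{\left(v \right)} = \frac{2 v}{2 v} = 2 v \frac{1}{2 v} = 1$)
$y = \frac{1}{6959176404398}$ ($y = \frac{1}{8488229 \cdot 819862} = \frac{1}{8488229} \cdot \frac{1}{819862} = \frac{1}{6959176404398} \approx 1.437 \cdot 10^{-13}$)
$y - o{\left(- \frac{1631}{-635} \right)} = \frac{1}{6959176404398} - 1 = - \frac{6959176404397}{6959176404398}$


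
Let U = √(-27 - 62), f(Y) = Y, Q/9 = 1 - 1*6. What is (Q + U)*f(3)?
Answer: -135 + 3*I*√89 ≈ -135.0 + 28.302*I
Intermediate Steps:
Q = -45 (Q = 9*(1 - 1*6) = 9*(1 - 6) = 9*(-5) = -45)
U = I*√89 (U = √(-89) = I*√89 ≈ 9.434*I)
(Q + U)*f(3) = (-45 + I*√89)*3 = -135 + 3*I*√89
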